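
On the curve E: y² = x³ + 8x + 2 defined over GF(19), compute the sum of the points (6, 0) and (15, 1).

(2, 11)

(6, 0) + (15, 1). λ = (1 - 0)/(15 - 6) ≡ 1/9 mod 19. 9⁻¹ ≡ 17 (mod 19), so λ ≡ 17.
  x = λ² - 6 - 15 = 289 - 21 ≡ 2; y = λ·(6 - 2) - 0 ≡ 11. → (2, 11)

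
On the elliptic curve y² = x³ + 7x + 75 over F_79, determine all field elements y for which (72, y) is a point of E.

x³ + 7x + 75 = 373827 ≡ 78 (mod 79).
78 is a non-residue mod 79; no y exists.

none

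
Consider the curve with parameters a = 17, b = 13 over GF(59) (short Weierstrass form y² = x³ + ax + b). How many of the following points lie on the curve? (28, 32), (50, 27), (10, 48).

(28, 32): 32² ≡ 21, rhs ≡ 21 → on.
(50, 27): 27² ≡ 21, rhs ≡ 16 → off.
(10, 48): 48² ≡ 3, rhs ≡ 3 → on.

2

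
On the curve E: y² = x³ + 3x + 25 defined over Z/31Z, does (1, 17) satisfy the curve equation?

no

y² = 17² ≡ 10; x³ + 3x + 25 = 29 ≡ 29 (mod 31). 10 ≠ 29.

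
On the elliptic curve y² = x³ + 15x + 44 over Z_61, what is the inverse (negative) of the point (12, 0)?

(12, 0)

-(12, 0) = (12, -0 mod 61) = (12, 0).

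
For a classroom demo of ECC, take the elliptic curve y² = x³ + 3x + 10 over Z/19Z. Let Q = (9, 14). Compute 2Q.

(5, 13)

tangent at (9, 14): λ = (3·9² + 3)/(2·14) ≡ 18/9. 9⁻¹ ≡ 17 (mod 19), so λ ≡ 18·17 ≡ 2.
  x = λ² - 9 - 9 = 4 - 18 ≡ 5; y = λ·(9 - 5) - 14 ≡ 13. → (5, 13)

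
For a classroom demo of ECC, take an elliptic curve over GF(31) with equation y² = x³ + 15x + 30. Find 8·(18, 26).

(14, 16)

Write G = (18, 26).
Repeated addition: build up to 8G.
2G: tangent at (18, 26): λ = (3·18² + 15)/(2·26) ≡ 26/21. 21⁻¹ ≡ 3 (mod 31), so λ ≡ 26·3 ≡ 16.
  x = λ² - 18 - 18 = 256 - 36 ≡ 3; y = λ·(18 - 3) - 26 ≡ 28. → (3, 28)
3G: (3, 28) + (18, 26). λ = (26 - 28)/(18 - 3) ≡ 29/15 mod 31. 15⁻¹ ≡ 29 (mod 31), so λ ≡ 4.
  x = λ² - 3 - 18 = 16 - 21 ≡ 26; y = λ·(3 - 26) - 28 ≡ 4. → (26, 4)
4G: (26, 4) + (18, 26). λ = (26 - 4)/(18 - 26) ≡ 22/23 mod 31. 23⁻¹ ≡ 27 (mod 31) since 23·27 = 621 ≡ 1, so λ ≡ 5.
  x = λ² - 26 - 18 = 25 - 44 ≡ 12; y = λ·(26 - 12) - 4 ≡ 4. → (12, 4)
5G: (12, 4) + (18, 26). λ = (26 - 4)/(18 - 12) ≡ 22/6 mod 31. 6⁻¹ ≡ 26 (mod 31) since 6·26 = 156 ≡ 1, so λ ≡ 14.
  x = λ² - 12 - 18 = 196 - 30 ≡ 11; y = λ·(12 - 11) - 4 ≡ 10. → (11, 10)
6G: (11, 10) + (18, 26). λ = (26 - 10)/(18 - 11) ≡ 16/7 mod 31. 7⁻¹ ≡ 9 (mod 31), so λ ≡ 20.
  x = λ² - 11 - 18 = 400 - 29 ≡ 30; y = λ·(11 - 30) - 10 ≡ 13. → (30, 13)
7G: (30, 13) + (18, 26). λ = (26 - 13)/(18 - 30) ≡ 13/19 mod 31. 19⁻¹ ≡ 18 (mod 31) since 19·18 = 342 ≡ 1, so λ ≡ 17.
  x = λ² - 30 - 18 = 289 - 48 ≡ 24; y = λ·(30 - 24) - 13 ≡ 27. → (24, 27)
8G: (24, 27) + (18, 26). λ = (26 - 27)/(18 - 24) ≡ 30/25 mod 31. 25⁻¹ ≡ 5 (mod 31), so λ ≡ 26.
  x = λ² - 24 - 18 = 676 - 42 ≡ 14; y = λ·(24 - 14) - 27 ≡ 16. → (14, 16)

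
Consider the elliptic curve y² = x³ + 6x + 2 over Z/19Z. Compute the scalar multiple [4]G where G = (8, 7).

Double-and-add on 4 = (100)₂. Start with G = (8, 7) for the leading 1-bit.
double: tangent at (8, 7): λ = (3·8² + 6)/(2·7) ≡ 8/14. 14⁻¹ ≡ 15 (mod 19), so λ ≡ 8·15 ≡ 6.
  x = λ² - 8 - 8 = 36 - 16 ≡ 1; y = λ·(8 - 1) - 7 ≡ 16. → (1, 16)
double: tangent at (1, 16): λ = (3·1² + 6)/(2·16) ≡ 9/13. 13⁻¹ ≡ 3 (mod 19), so λ ≡ 9·3 ≡ 8.
  x = λ² - 1 - 1 = 64 - 2 ≡ 5; y = λ·(1 - 5) - 16 ≡ 9. → (5, 9)

(5, 9)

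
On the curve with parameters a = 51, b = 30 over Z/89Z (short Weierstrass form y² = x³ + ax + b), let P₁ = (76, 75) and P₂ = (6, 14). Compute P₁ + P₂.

(76, 75) + (6, 14). λ = (14 - 75)/(6 - 76) ≡ 28/19 mod 89. 19⁻¹ ≡ 75 (mod 89), so λ ≡ 53.
  x = λ² - 76 - 6 = 2809 - 82 ≡ 57; y = λ·(76 - 57) - 75 ≡ 42. → (57, 42)

(57, 42)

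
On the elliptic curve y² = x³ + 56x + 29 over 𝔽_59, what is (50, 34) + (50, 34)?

tangent at (50, 34): λ = (3·50² + 56)/(2·34) ≡ 4/9. 9⁻¹ ≡ 46 (mod 59), so λ ≡ 4·46 ≡ 7.
  x = λ² - 50 - 50 = 49 - 100 ≡ 8; y = λ·(50 - 8) - 34 ≡ 24. → (8, 24)

(8, 24)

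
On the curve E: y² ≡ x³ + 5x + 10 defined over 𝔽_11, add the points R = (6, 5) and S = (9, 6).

(1, 4)

(6, 5) + (9, 6). λ = (6 - 5)/(9 - 6) ≡ 1/3 mod 11. 3⁻¹ ≡ 4 (mod 11) since 3·4 = 12 ≡ 1, so λ ≡ 4.
  x = λ² - 6 - 9 = 16 - 15 ≡ 1; y = λ·(6 - 1) - 5 ≡ 4. → (1, 4)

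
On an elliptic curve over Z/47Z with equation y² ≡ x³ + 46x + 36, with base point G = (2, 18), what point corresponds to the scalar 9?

Repeated addition: build up to 9G.
2G: tangent at (2, 18): λ = (3·2² + 46)/(2·18) ≡ 11/36. 36⁻¹ ≡ 17 (mod 47), so λ ≡ 11·17 ≡ 46.
  x = λ² - 2 - 2 = 2116 - 4 ≡ 44; y = λ·(2 - 44) - 18 ≡ 24. → (44, 24)
3G: (44, 24) + (2, 18). λ = (18 - 24)/(2 - 44) ≡ 41/5 mod 47. 5⁻¹ ≡ 19 (mod 47) since 5·19 = 95 ≡ 1, so λ ≡ 27.
  x = λ² - 44 - 2 = 729 - 46 ≡ 25; y = λ·(44 - 25) - 24 ≡ 19. → (25, 19)
4G: (25, 19) + (2, 18). λ = (18 - 19)/(2 - 25) ≡ 46/24 mod 47. 24⁻¹ ≡ 2 (mod 47), so λ ≡ 45.
  x = λ² - 25 - 2 = 2025 - 27 ≡ 24; y = λ·(25 - 24) - 19 ≡ 26. → (24, 26)
5G: (24, 26) + (2, 18). λ = (18 - 26)/(2 - 24) ≡ 39/25 mod 47. 25⁻¹ ≡ 32 (mod 47), so λ ≡ 26.
  x = λ² - 24 - 2 = 676 - 26 ≡ 39; y = λ·(24 - 39) - 26 ≡ 7. → (39, 7)
6G: (39, 7) + (2, 18). λ = (18 - 7)/(2 - 39) ≡ 11/10 mod 47. 10⁻¹ ≡ 33 (mod 47) since 10·33 = 330 ≡ 1, so λ ≡ 34.
  x = λ² - 39 - 2 = 1156 - 41 ≡ 34; y = λ·(39 - 34) - 7 ≡ 22. → (34, 22)
7G: (34, 22) + (2, 18). λ = (18 - 22)/(2 - 34) ≡ 43/15 mod 47. 15⁻¹ ≡ 22 (mod 47), so λ ≡ 6.
  x = λ² - 34 - 2 = 36 - 36 ≡ 0; y = λ·(34 - 0) - 22 ≡ 41. → (0, 41)
8G: (0, 41) + (2, 18). λ = (18 - 41)/(2 - 0) ≡ 24/2 mod 47. 2⁻¹ ≡ 24 (mod 47), so λ ≡ 12.
  x = λ² - 0 - 2 = 144 - 2 ≡ 1; y = λ·(0 - 1) - 41 ≡ 41. → (1, 41)
9G: (1, 41) + (2, 18). λ = (18 - 41)/(2 - 1) ≡ 24/1 mod 47. 1⁻¹ ≡ 1 (mod 47), so λ ≡ 24.
  x = λ² - 1 - 2 = 576 - 3 ≡ 9; y = λ·(1 - 9) - 41 ≡ 2. → (9, 2)

(9, 2)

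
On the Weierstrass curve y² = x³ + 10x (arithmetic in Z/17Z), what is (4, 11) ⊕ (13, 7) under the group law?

(13, 10)

(4, 11) + (13, 7). λ = (7 - 11)/(13 - 4) ≡ 13/9 mod 17. 9⁻¹ ≡ 2 (mod 17), so λ ≡ 9.
  x = λ² - 4 - 13 = 81 - 17 ≡ 13; y = λ·(4 - 13) - 11 ≡ 10. → (13, 10)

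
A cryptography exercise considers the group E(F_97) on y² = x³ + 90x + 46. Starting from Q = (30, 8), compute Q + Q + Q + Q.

Double-and-add on 4 = (100)₂. Start with Q = (30, 8) for the leading 1-bit.
double: tangent at (30, 8): λ = (3·30² + 90)/(2·8) ≡ 74/16. 16⁻¹ ≡ 91 (mod 97), so λ ≡ 74·91 ≡ 41.
  x = λ² - 30 - 30 = 1681 - 60 ≡ 69; y = λ·(30 - 69) - 8 ≡ 42. → (69, 42)
double: tangent at (69, 42): λ = (3·69² + 90)/(2·42) ≡ 17/84. 84⁻¹ ≡ 82 (mod 97) since 84·82 = 6888 ≡ 1, so λ ≡ 17·82 ≡ 36.
  x = λ² - 69 - 69 = 1296 - 138 ≡ 91; y = λ·(69 - 91) - 42 ≡ 39. → (91, 39)

(91, 39)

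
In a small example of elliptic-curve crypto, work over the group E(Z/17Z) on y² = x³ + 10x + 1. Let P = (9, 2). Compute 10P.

Double-and-add on 10 = (1010)₂. Start with P = (9, 2) for the leading 1-bit.
double: tangent at (9, 2): λ = (3·9² + 10)/(2·2) ≡ 15/4. 4⁻¹ ≡ 13 (mod 17), so λ ≡ 15·13 ≡ 8.
  x = λ² - 9 - 9 = 64 - 18 ≡ 12; y = λ·(9 - 12) - 2 ≡ 8. → (12, 8)
double: tangent at (12, 8): λ = (3·12² + 10)/(2·8) ≡ 0/16. 16⁻¹ ≡ 16 (mod 17), so λ ≡ 0·16 ≡ 0.
  x = λ² - 12 - 12 = 0 - 24 ≡ 10; y = λ·(12 - 10) - 8 ≡ 9. → (10, 9)
add P: (10, 9) + (9, 2). λ = (2 - 9)/(9 - 10) ≡ 10/16 mod 17. 16⁻¹ ≡ 16 (mod 17), so λ ≡ 7.
  x = λ² - 10 - 9 = 49 - 19 ≡ 13; y = λ·(10 - 13) - 9 ≡ 4. → (13, 4)
double: tangent at (13, 4): λ = (3·13² + 10)/(2·4) ≡ 7/8. 8⁻¹ ≡ 15 (mod 17), so λ ≡ 7·15 ≡ 3.
  x = λ² - 13 - 13 = 9 - 26 ≡ 0; y = λ·(13 - 0) - 4 ≡ 1. → (0, 1)

(0, 1)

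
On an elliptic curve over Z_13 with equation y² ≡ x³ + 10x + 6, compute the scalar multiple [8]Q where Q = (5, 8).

Double-and-add on 8 = (1000)₂. Start with Q = (5, 8) for the leading 1-bit.
double: tangent at (5, 8): λ = (3·5² + 10)/(2·8) ≡ 7/3. 3⁻¹ ≡ 9 (mod 13), so λ ≡ 7·9 ≡ 11.
  x = λ² - 5 - 5 = 121 - 10 ≡ 7; y = λ·(5 - 7) - 8 ≡ 9. → (7, 9)
double: tangent at (7, 9): λ = (3·7² + 10)/(2·9) ≡ 1/5. 5⁻¹ ≡ 8 (mod 13), so λ ≡ 1·8 ≡ 8.
  x = λ² - 7 - 7 = 64 - 14 ≡ 11; y = λ·(7 - 11) - 9 ≡ 11. → (11, 11)
double: tangent at (11, 11): λ = (3·11² + 10)/(2·11) ≡ 9/9. 9⁻¹ ≡ 3 (mod 13), so λ ≡ 9·3 ≡ 1.
  x = λ² - 11 - 11 = 1 - 22 ≡ 5; y = λ·(11 - 5) - 11 ≡ 8. → (5, 8)

(5, 8)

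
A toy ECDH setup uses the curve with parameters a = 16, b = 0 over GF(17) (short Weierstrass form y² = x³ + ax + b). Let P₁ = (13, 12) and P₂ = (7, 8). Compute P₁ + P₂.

(13, 12) + (7, 8). λ = (8 - 12)/(7 - 13) ≡ 13/11 mod 17. 11⁻¹ ≡ 14 (mod 17), so λ ≡ 12.
  x = λ² - 13 - 7 = 144 - 20 ≡ 5; y = λ·(13 - 5) - 12 ≡ 16. → (5, 16)

(5, 16)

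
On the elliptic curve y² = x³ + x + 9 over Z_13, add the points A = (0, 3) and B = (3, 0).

(0, 3) + (3, 0). λ = (0 - 3)/(3 - 0) ≡ 10/3 mod 13. 3⁻¹ ≡ 9 (mod 13), so λ ≡ 12.
  x = λ² - 0 - 3 = 144 - 3 ≡ 11; y = λ·(0 - 11) - 3 ≡ 8. → (11, 8)

(11, 8)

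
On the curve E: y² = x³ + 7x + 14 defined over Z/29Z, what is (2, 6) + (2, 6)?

tangent at (2, 6): λ = (3·2² + 7)/(2·6) ≡ 19/12. 12⁻¹ ≡ 17 (mod 29), so λ ≡ 19·17 ≡ 4.
  x = λ² - 2 - 2 = 16 - 4 ≡ 12; y = λ·(2 - 12) - 6 ≡ 12. → (12, 12)

(12, 12)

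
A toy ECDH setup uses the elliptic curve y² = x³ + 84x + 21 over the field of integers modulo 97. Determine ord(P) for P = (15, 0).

2P: (15, 0) + (15, 0): same x and y₁ ≡ -y₂, so the sum is O.
2P = O, so the order is 2.

2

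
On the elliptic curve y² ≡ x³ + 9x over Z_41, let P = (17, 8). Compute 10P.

(32, 16)

Repeated addition: build up to 10P.
2P: tangent at (17, 8): λ = (3·17² + 9)/(2·8) ≡ 15/16. 16⁻¹ ≡ 18 (mod 41), so λ ≡ 15·18 ≡ 24.
  x = λ² - 17 - 17 = 576 - 34 ≡ 9; y = λ·(17 - 9) - 8 ≡ 20. → (9, 20)
3P: (9, 20) + (17, 8). λ = (8 - 20)/(17 - 9) ≡ 29/8 mod 41. 8⁻¹ ≡ 36 (mod 41), so λ ≡ 19.
  x = λ² - 9 - 17 = 361 - 26 ≡ 7; y = λ·(9 - 7) - 20 ≡ 18. → (7, 18)
4P: (7, 18) + (17, 8). λ = (8 - 18)/(17 - 7) ≡ 31/10 mod 41. 10⁻¹ ≡ 37 (mod 41) since 10·37 = 370 ≡ 1, so λ ≡ 40.
  x = λ² - 7 - 17 = 1600 - 24 ≡ 18; y = λ·(7 - 18) - 18 ≡ 34. → (18, 34)
5P: (18, 34) + (17, 8). λ = (8 - 34)/(17 - 18) ≡ 15/40 mod 41. 40⁻¹ ≡ 40 (mod 41) since 40·40 = 1600 ≡ 1, so λ ≡ 26.
  x = λ² - 18 - 17 = 676 - 35 ≡ 26; y = λ·(18 - 26) - 34 ≡ 4. → (26, 4)
6P: (26, 4) + (17, 8). λ = (8 - 4)/(17 - 26) ≡ 4/32 mod 41. 32⁻¹ ≡ 9 (mod 41), so λ ≡ 36.
  x = λ² - 26 - 17 = 1296 - 43 ≡ 23; y = λ·(26 - 23) - 4 ≡ 22. → (23, 22)
7P: (23, 22) + (17, 8). λ = (8 - 22)/(17 - 23) ≡ 27/35 mod 41. 35⁻¹ ≡ 34 (mod 41) since 35·34 = 1190 ≡ 1, so λ ≡ 16.
  x = λ² - 23 - 17 = 256 - 40 ≡ 11; y = λ·(23 - 11) - 22 ≡ 6. → (11, 6)
8P: (11, 6) + (17, 8). λ = (8 - 6)/(17 - 11) ≡ 2/6 mod 41. 6⁻¹ ≡ 7 (mod 41) since 6·7 = 42 ≡ 1, so λ ≡ 14.
  x = λ² - 11 - 17 = 196 - 28 ≡ 4; y = λ·(11 - 4) - 6 ≡ 10. → (4, 10)
9P: (4, 10) + (17, 8). λ = (8 - 10)/(17 - 4) ≡ 39/13 mod 41. 13⁻¹ ≡ 19 (mod 41), so λ ≡ 3.
  x = λ² - 4 - 17 = 9 - 21 ≡ 29; y = λ·(4 - 29) - 10 ≡ 38. → (29, 38)
10P: (29, 38) + (17, 8). λ = (8 - 38)/(17 - 29) ≡ 11/29 mod 41. 29⁻¹ ≡ 17 (mod 41) since 29·17 = 493 ≡ 1, so λ ≡ 23.
  x = λ² - 29 - 17 = 529 - 46 ≡ 32; y = λ·(29 - 32) - 38 ≡ 16. → (32, 16)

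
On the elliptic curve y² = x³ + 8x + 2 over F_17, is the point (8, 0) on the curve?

yes

y² = 0² ≡ 0; x³ + 8x + 2 = 578 ≡ 0 (mod 17). 0 = 0.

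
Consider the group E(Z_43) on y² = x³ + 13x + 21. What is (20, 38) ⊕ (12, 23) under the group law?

(20, 38) + (12, 23). λ = (23 - 38)/(12 - 20) ≡ 28/35 mod 43. 35⁻¹ ≡ 16 (mod 43) since 35·16 = 560 ≡ 1, so λ ≡ 18.
  x = λ² - 20 - 12 = 324 - 32 ≡ 34; y = λ·(20 - 34) - 38 ≡ 11. → (34, 11)

(34, 11)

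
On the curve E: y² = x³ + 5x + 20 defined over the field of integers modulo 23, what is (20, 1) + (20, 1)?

(9, 14)

tangent at (20, 1): λ = (3·20² + 5)/(2·1) ≡ 9/2. 2⁻¹ ≡ 12 (mod 23) since 2·12 = 24 ≡ 1, so λ ≡ 9·12 ≡ 16.
  x = λ² - 20 - 20 = 256 - 40 ≡ 9; y = λ·(20 - 9) - 1 ≡ 14. → (9, 14)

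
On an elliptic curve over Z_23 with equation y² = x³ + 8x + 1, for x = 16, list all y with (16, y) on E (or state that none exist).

x³ + 8x + 1 = 4225 ≡ 16 (mod 23).
Square roots of 16 mod 23: 4 and 19 (since 4² = 16 ≡ 16).

4, 19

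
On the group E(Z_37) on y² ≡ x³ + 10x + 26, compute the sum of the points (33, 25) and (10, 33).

(33, 25) + (10, 33). λ = (33 - 25)/(10 - 33) ≡ 8/14 mod 37. 14⁻¹ ≡ 8 (mod 37) since 14·8 = 112 ≡ 1, so λ ≡ 27.
  x = λ² - 33 - 10 = 729 - 43 ≡ 20; y = λ·(33 - 20) - 25 ≡ 30. → (20, 30)

(20, 30)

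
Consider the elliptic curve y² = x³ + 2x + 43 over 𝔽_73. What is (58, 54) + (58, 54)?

(5, 18)

tangent at (58, 54): λ = (3·58² + 2)/(2·54) ≡ 20/35. 35⁻¹ ≡ 48 (mod 73), so λ ≡ 20·48 ≡ 11.
  x = λ² - 58 - 58 = 121 - 116 ≡ 5; y = λ·(58 - 5) - 54 ≡ 18. → (5, 18)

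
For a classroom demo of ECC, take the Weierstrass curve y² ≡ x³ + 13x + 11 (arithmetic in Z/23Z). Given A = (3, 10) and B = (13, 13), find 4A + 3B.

First 4A:
Repeated addition: build up to 4A.
2A: tangent at (3, 10): λ = (3·3² + 13)/(2·10) ≡ 17/20. 20⁻¹ ≡ 15 (mod 23), so λ ≡ 17·15 ≡ 2.
  x = λ² - 3 - 3 = 4 - 6 ≡ 21; y = λ·(3 - 21) - 10 ≡ 0. → (21, 0)
3A: (21, 0) + (3, 10). λ = (10 - 0)/(3 - 21) ≡ 10/5 mod 23. 5⁻¹ ≡ 14 (mod 23) since 5·14 = 70 ≡ 1, so λ ≡ 2.
  x = λ² - 21 - 3 = 4 - 24 ≡ 3; y = λ·(21 - 3) - 0 ≡ 13. → (3, 13)
4A: (3, 13) + (3, 10): same x and y₁ ≡ -y₂, so the sum is the point at infinity.
4A = the point at infinity.
Next 3B:
Repeated addition: build up to 3B.
2B: tangent at (13, 13): λ = (3·13² + 13)/(2·13) ≡ 14/3. 3⁻¹ ≡ 8 (mod 23) since 3·8 = 24 ≡ 1, so λ ≡ 14·8 ≡ 20.
  x = λ² - 13 - 13 = 400 - 26 ≡ 6; y = λ·(13 - 6) - 13 ≡ 12. → (6, 12)
3B: (6, 12) + (13, 13). λ = (13 - 12)/(13 - 6) ≡ 1/7 mod 23. 7⁻¹ ≡ 10 (mod 23) since 7·10 = 70 ≡ 1, so λ ≡ 10.
  x = λ² - 6 - 13 = 100 - 19 ≡ 12; y = λ·(6 - 12) - 12 ≡ 20. → (12, 20)
3B = (12, 20).
Finally 4A + 3B:
the point at infinity + (12, 20) = (12, 20) (identity).

(12, 20)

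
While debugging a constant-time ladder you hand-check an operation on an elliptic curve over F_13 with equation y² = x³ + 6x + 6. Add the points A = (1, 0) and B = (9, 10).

(7, 12)

(1, 0) + (9, 10). λ = (10 - 0)/(9 - 1) ≡ 10/8 mod 13. 8⁻¹ ≡ 5 (mod 13) since 8·5 = 40 ≡ 1, so λ ≡ 11.
  x = λ² - 1 - 9 = 121 - 10 ≡ 7; y = λ·(1 - 7) - 0 ≡ 12. → (7, 12)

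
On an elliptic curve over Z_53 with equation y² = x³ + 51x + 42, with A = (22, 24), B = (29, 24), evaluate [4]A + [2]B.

First 4A:
Double-and-add on 4 = (100)₂. Start with A = (22, 24) for the leading 1-bit.
double: tangent at (22, 24): λ = (3·22² + 51)/(2·24) ≡ 19/48. 48⁻¹ ≡ 21 (mod 53), so λ ≡ 19·21 ≡ 28.
  x = λ² - 22 - 22 = 784 - 44 ≡ 51; y = λ·(22 - 51) - 24 ≡ 12. → (51, 12)
double: tangent at (51, 12): λ = (3·51² + 51)/(2·12) ≡ 10/24. 24⁻¹ ≡ 42 (mod 53) since 24·42 = 1008 ≡ 1, so λ ≡ 10·42 ≡ 49.
  x = λ² - 51 - 51 = 2401 - 102 ≡ 20; y = λ·(51 - 20) - 12 ≡ 23. → (20, 23)
4A = (20, 23).
Next 2B:
Repeated addition: build up to 2B.
2B: tangent at (29, 24): λ = (3·29² + 51)/(2·24) ≡ 30/48. 48⁻¹ ≡ 21 (mod 53), so λ ≡ 30·21 ≡ 47.
  x = λ² - 29 - 29 = 2209 - 58 ≡ 31; y = λ·(29 - 31) - 24 ≡ 41. → (31, 41)
2B = (31, 41).
Finally 4A + 2B:
(20, 23) + (31, 41). λ = (41 - 23)/(31 - 20) ≡ 18/11 mod 53. 11⁻¹ ≡ 29 (mod 53) since 11·29 = 319 ≡ 1, so λ ≡ 45.
  x = λ² - 20 - 31 = 2025 - 51 ≡ 13; y = λ·(20 - 13) - 23 ≡ 27. → (13, 27)

(13, 27)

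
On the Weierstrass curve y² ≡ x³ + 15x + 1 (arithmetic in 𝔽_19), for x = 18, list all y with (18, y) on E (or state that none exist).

x³ + 15x + 1 = 6103 ≡ 4 (mod 19).
Square roots of 4 mod 19: 2 and 17 (since 2² = 4 ≡ 4).

2, 17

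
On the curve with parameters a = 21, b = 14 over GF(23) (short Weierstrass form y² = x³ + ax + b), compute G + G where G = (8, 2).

(15, 22)

tangent at (8, 2): λ = (3·8² + 21)/(2·2) ≡ 6/4. 4⁻¹ ≡ 6 (mod 23) since 4·6 = 24 ≡ 1, so λ ≡ 6·6 ≡ 13.
  x = λ² - 8 - 8 = 169 - 16 ≡ 15; y = λ·(8 - 15) - 2 ≡ 22. → (15, 22)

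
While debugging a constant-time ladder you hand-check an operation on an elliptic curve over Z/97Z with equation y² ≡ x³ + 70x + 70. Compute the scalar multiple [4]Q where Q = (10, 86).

Repeated addition: build up to 4Q.
2Q: tangent at (10, 86): λ = (3·10² + 70)/(2·86) ≡ 79/75. 75⁻¹ ≡ 22 (mod 97), so λ ≡ 79·22 ≡ 89.
  x = λ² - 10 - 10 = 7921 - 20 ≡ 44; y = λ·(10 - 44) - 86 ≡ 89. → (44, 89)
3Q: (44, 89) + (10, 86). λ = (86 - 89)/(10 - 44) ≡ 94/63 mod 97. 63⁻¹ ≡ 77 (mod 97), so λ ≡ 60.
  x = λ² - 44 - 10 = 3600 - 54 ≡ 54; y = λ·(44 - 54) - 89 ≡ 87. → (54, 87)
4Q: (54, 87) + (10, 86). λ = (86 - 87)/(10 - 54) ≡ 96/53 mod 97. 53⁻¹ ≡ 11 (mod 97) since 53·11 = 583 ≡ 1, so λ ≡ 86.
  x = λ² - 54 - 10 = 7396 - 64 ≡ 57; y = λ·(54 - 57) - 87 ≡ 43. → (57, 43)

(57, 43)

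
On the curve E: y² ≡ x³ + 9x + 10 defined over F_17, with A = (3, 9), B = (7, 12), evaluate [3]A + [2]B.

First 3A:
Repeated addition: build up to 3A.
2A: tangent at (3, 9): λ = (3·3² + 9)/(2·9) ≡ 2/1. 1⁻¹ ≡ 1 (mod 17) since 1·1 = 1 ≡ 1, so λ ≡ 2·1 ≡ 2.
  x = λ² - 3 - 3 = 4 - 6 ≡ 15; y = λ·(3 - 15) - 9 ≡ 1. → (15, 1)
3A: (15, 1) + (3, 9). λ = (9 - 1)/(3 - 15) ≡ 8/5 mod 17. 5⁻¹ ≡ 7 (mod 17) since 5·7 = 35 ≡ 1, so λ ≡ 5.
  x = λ² - 15 - 3 = 25 - 18 ≡ 7; y = λ·(15 - 7) - 1 ≡ 5. → (7, 5)
3A = (7, 5).
Next 2B:
Repeated addition: build up to 2B.
2B: tangent at (7, 12): λ = (3·7² + 9)/(2·12) ≡ 3/7. 7⁻¹ ≡ 5 (mod 17), so λ ≡ 3·5 ≡ 15.
  x = λ² - 7 - 7 = 225 - 14 ≡ 7; y = λ·(7 - 7) - 12 ≡ 5. → (7, 5)
2B = (7, 5).
Finally 3A + 2B:
tangent at (7, 5): λ = (3·7² + 9)/(2·5) ≡ 3/10. 10⁻¹ ≡ 12 (mod 17), so λ ≡ 3·12 ≡ 2.
  x = λ² - 7 - 7 = 4 - 14 ≡ 7; y = λ·(7 - 7) - 5 ≡ 12. → (7, 12)

(7, 12)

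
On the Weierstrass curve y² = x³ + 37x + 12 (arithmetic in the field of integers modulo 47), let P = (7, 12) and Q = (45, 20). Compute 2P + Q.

(35, 40)

First 2P:
Repeated addition: build up to 2P.
2P: tangent at (7, 12): λ = (3·7² + 37)/(2·12) ≡ 43/24. 24⁻¹ ≡ 2 (mod 47) since 24·2 = 48 ≡ 1, so λ ≡ 43·2 ≡ 39.
  x = λ² - 7 - 7 = 1521 - 14 ≡ 3; y = λ·(7 - 3) - 12 ≡ 3. → (3, 3)
2P = (3, 3).
Finally 2P + Q:
(3, 3) + (45, 20). λ = (20 - 3)/(45 - 3) ≡ 17/42 mod 47. 42⁻¹ ≡ 28 (mod 47), so λ ≡ 6.
  x = λ² - 3 - 45 = 36 - 48 ≡ 35; y = λ·(3 - 35) - 3 ≡ 40. → (35, 40)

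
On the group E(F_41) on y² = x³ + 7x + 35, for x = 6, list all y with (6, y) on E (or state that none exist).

x³ + 7x + 35 = 293 ≡ 6 (mod 41).
6 is a non-residue mod 41; no y exists.

none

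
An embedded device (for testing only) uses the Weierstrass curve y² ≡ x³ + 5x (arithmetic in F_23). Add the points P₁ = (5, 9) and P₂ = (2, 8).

(5, 9) + (2, 8). λ = (8 - 9)/(2 - 5) ≡ 22/20 mod 23. 20⁻¹ ≡ 15 (mod 23), so λ ≡ 8.
  x = λ² - 5 - 2 = 64 - 7 ≡ 11; y = λ·(5 - 11) - 9 ≡ 12. → (11, 12)

(11, 12)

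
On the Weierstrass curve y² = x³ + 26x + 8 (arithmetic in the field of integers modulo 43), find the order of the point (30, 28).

3

2P: tangent at (30, 28): λ = (3·30² + 26)/(2·28) ≡ 17/13. 13⁻¹ ≡ 10 (mod 43), so λ ≡ 17·10 ≡ 41.
  x = λ² - 30 - 30 = 1681 - 60 ≡ 30; y = λ·(30 - 30) - 28 ≡ 15. → (30, 15)
3P: (30, 15) + (30, 28): same x and y₁ ≡ -y₂, so the sum is O.
3P = O, so the order is 3.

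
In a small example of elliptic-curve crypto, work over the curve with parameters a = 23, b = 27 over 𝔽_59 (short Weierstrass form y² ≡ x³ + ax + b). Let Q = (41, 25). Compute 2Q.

tangent at (41, 25): λ = (3·41² + 23)/(2·25) ≡ 51/50. 50⁻¹ ≡ 13 (mod 59), so λ ≡ 51·13 ≡ 14.
  x = λ² - 41 - 41 = 196 - 82 ≡ 55; y = λ·(41 - 55) - 25 ≡ 15. → (55, 15)

(55, 15)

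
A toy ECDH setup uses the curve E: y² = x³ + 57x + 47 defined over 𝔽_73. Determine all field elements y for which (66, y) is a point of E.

20, 53

x³ + 57x + 47 = 291305 ≡ 35 (mod 73).
Square roots of 35 mod 73: 20 and 53 (since 20² = 400 ≡ 35).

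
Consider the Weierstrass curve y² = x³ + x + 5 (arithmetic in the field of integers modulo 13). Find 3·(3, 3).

(12, 4)

Write G = (3, 3).
Repeated addition: build up to 3G.
2G: tangent at (3, 3): λ = (3·3² + 1)/(2·3) ≡ 2/6. 6⁻¹ ≡ 11 (mod 13) since 6·11 = 66 ≡ 1, so λ ≡ 2·11 ≡ 9.
  x = λ² - 3 - 3 = 81 - 6 ≡ 10; y = λ·(3 - 10) - 3 ≡ 12. → (10, 12)
3G: (10, 12) + (3, 3). λ = (3 - 12)/(3 - 10) ≡ 4/6 mod 13. 6⁻¹ ≡ 11 (mod 13), so λ ≡ 5.
  x = λ² - 10 - 3 = 25 - 13 ≡ 12; y = λ·(10 - 12) - 12 ≡ 4. → (12, 4)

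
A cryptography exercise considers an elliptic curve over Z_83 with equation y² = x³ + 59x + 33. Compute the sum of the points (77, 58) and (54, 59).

(77, 58) + (54, 59). λ = (59 - 58)/(54 - 77) ≡ 1/60 mod 83. 60⁻¹ ≡ 18 (mod 83), so λ ≡ 18.
  x = λ² - 77 - 54 = 324 - 131 ≡ 27; y = λ·(77 - 27) - 58 ≡ 12. → (27, 12)

(27, 12)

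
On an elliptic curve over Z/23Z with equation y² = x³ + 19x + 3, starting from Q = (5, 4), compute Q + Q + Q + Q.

(17, 15)

Repeated addition: build up to 4Q.
2Q: tangent at (5, 4): λ = (3·5² + 19)/(2·4) ≡ 2/8. 8⁻¹ ≡ 3 (mod 23) since 8·3 = 24 ≡ 1, so λ ≡ 2·3 ≡ 6.
  x = λ² - 5 - 5 = 36 - 10 ≡ 3; y = λ·(5 - 3) - 4 ≡ 8. → (3, 8)
3Q: (3, 8) + (5, 4). λ = (4 - 8)/(5 - 3) ≡ 19/2 mod 23. 2⁻¹ ≡ 12 (mod 23) since 2·12 = 24 ≡ 1, so λ ≡ 21.
  x = λ² - 3 - 5 = 441 - 8 ≡ 19; y = λ·(3 - 19) - 8 ≡ 1. → (19, 1)
4Q: (19, 1) + (5, 4). λ = (4 - 1)/(5 - 19) ≡ 3/9 mod 23. 9⁻¹ ≡ 18 (mod 23) since 9·18 = 162 ≡ 1, so λ ≡ 8.
  x = λ² - 19 - 5 = 64 - 24 ≡ 17; y = λ·(19 - 17) - 1 ≡ 15. → (17, 15)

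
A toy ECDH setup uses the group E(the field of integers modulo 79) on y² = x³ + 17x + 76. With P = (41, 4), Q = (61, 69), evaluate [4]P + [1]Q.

O

First 4P:
Repeated addition: build up to 4P.
2P: tangent at (41, 4): λ = (3·41² + 17)/(2·4) ≡ 4/8. 8⁻¹ ≡ 10 (mod 79), so λ ≡ 4·10 ≡ 40.
  x = λ² - 41 - 41 = 1600 - 82 ≡ 17; y = λ·(41 - 17) - 4 ≡ 8. → (17, 8)
3P: (17, 8) + (41, 4). λ = (4 - 8)/(41 - 17) ≡ 75/24 mod 79. 24⁻¹ ≡ 56 (mod 79) since 24·56 = 1344 ≡ 1, so λ ≡ 13.
  x = λ² - 17 - 41 = 169 - 58 ≡ 32; y = λ·(17 - 32) - 8 ≡ 34. → (32, 34)
4P: (32, 34) + (41, 4). λ = (4 - 34)/(41 - 32) ≡ 49/9 mod 79. 9⁻¹ ≡ 44 (mod 79) since 9·44 = 396 ≡ 1, so λ ≡ 23.
  x = λ² - 32 - 41 = 529 - 73 ≡ 61; y = λ·(32 - 61) - 34 ≡ 10. → (61, 10)
4P = (61, 10).
Finally 4P + Q:
(61, 10) + (61, 69): same x and y₁ ≡ -y₂, so the sum is O.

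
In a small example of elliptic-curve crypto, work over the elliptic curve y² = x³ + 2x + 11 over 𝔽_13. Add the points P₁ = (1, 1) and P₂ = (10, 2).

(1, 1) + (10, 2). λ = (2 - 1)/(10 - 1) ≡ 1/9 mod 13. 9⁻¹ ≡ 3 (mod 13) since 9·3 = 27 ≡ 1, so λ ≡ 3.
  x = λ² - 1 - 10 = 9 - 11 ≡ 11; y = λ·(1 - 11) - 1 ≡ 8. → (11, 8)

(11, 8)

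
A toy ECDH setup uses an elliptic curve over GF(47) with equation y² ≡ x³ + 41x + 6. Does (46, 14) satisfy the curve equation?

no

y² = 14² ≡ 8; x³ + 41x + 6 = 99228 ≡ 11 (mod 47). 8 ≠ 11.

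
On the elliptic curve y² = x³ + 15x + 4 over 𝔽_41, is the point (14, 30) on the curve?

y² = 30² ≡ 39; x³ + 15x + 4 = 2958 ≡ 6 (mod 41). 39 ≠ 6.

no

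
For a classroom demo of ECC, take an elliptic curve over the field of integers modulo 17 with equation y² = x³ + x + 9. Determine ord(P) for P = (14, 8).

5

2P: tangent at (14, 8): λ = (3·14² + 1)/(2·8) ≡ 11/16. 16⁻¹ ≡ 16 (mod 17), so λ ≡ 11·16 ≡ 6.
  x = λ² - 14 - 14 = 36 - 28 ≡ 8; y = λ·(14 - 8) - 8 ≡ 11. → (8, 11)
3P: (8, 11) + (14, 8). λ = (8 - 11)/(14 - 8) ≡ 14/6 mod 17. 6⁻¹ ≡ 3 (mod 17), so λ ≡ 8.
  x = λ² - 8 - 14 = 64 - 22 ≡ 8; y = λ·(8 - 8) - 11 ≡ 6. → (8, 6)
4P: (8, 6) + (14, 8). λ = (8 - 6)/(14 - 8) ≡ 2/6 mod 17. 6⁻¹ ≡ 3 (mod 17), so λ ≡ 6.
  x = λ² - 8 - 14 = 36 - 22 ≡ 14; y = λ·(8 - 14) - 6 ≡ 9. → (14, 9)
5P: (14, 9) + (14, 8): same x and y₁ ≡ -y₂, so the sum is 𝒪.
5P = 𝒪, so the order is 5.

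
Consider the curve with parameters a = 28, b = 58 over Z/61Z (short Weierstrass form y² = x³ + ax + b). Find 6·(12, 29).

Write P = (12, 29).
Repeated addition: build up to 6P.
2P: tangent at (12, 29): λ = (3·12² + 28)/(2·29) ≡ 33/58. 58⁻¹ ≡ 20 (mod 61) since 58·20 = 1160 ≡ 1, so λ ≡ 33·20 ≡ 50.
  x = λ² - 12 - 12 = 2500 - 24 ≡ 36; y = λ·(12 - 36) - 29 ≡ 52. → (36, 52)
3P: (36, 52) + (12, 29). λ = (29 - 52)/(12 - 36) ≡ 38/37 mod 61. 37⁻¹ ≡ 33 (mod 61), so λ ≡ 34.
  x = λ² - 36 - 12 = 1156 - 48 ≡ 10; y = λ·(36 - 10) - 52 ≡ 39. → (10, 39)
4P: (10, 39) + (12, 29). λ = (29 - 39)/(12 - 10) ≡ 51/2 mod 61. 2⁻¹ ≡ 31 (mod 61), so λ ≡ 56.
  x = λ² - 10 - 12 = 3136 - 22 ≡ 3; y = λ·(10 - 3) - 39 ≡ 48. → (3, 48)
5P: (3, 48) + (12, 29). λ = (29 - 48)/(12 - 3) ≡ 42/9 mod 61. 9⁻¹ ≡ 34 (mod 61), so λ ≡ 25.
  x = λ² - 3 - 12 = 625 - 15 ≡ 0; y = λ·(3 - 0) - 48 ≡ 27. → (0, 27)
6P: (0, 27) + (12, 29). λ = (29 - 27)/(12 - 0) ≡ 2/12 mod 61. 12⁻¹ ≡ 56 (mod 61), so λ ≡ 51.
  x = λ² - 0 - 12 = 2601 - 12 ≡ 27; y = λ·(0 - 27) - 27 ≡ 60. → (27, 60)

(27, 60)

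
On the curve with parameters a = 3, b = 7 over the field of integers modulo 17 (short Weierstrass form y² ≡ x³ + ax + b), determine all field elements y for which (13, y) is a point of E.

4, 13

x³ + 3x + 7 = 2243 ≡ 16 (mod 17).
Square roots of 16 mod 17: 4 and 13 (since 4² = 16 ≡ 16).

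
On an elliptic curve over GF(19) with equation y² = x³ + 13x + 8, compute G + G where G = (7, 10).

tangent at (7, 10): λ = (3·7² + 13)/(2·10) ≡ 8/1. 1⁻¹ ≡ 1 (mod 19) since 1·1 = 1 ≡ 1, so λ ≡ 8·1 ≡ 8.
  x = λ² - 7 - 7 = 64 - 14 ≡ 12; y = λ·(7 - 12) - 10 ≡ 7. → (12, 7)

(12, 7)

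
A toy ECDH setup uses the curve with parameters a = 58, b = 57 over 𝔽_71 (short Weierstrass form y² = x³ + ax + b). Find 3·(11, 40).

(52, 41)

Write G = (11, 40).
Repeated addition: build up to 3G.
2G: tangent at (11, 40): λ = (3·11² + 58)/(2·40) ≡ 66/9. 9⁻¹ ≡ 8 (mod 71) since 9·8 = 72 ≡ 1, so λ ≡ 66·8 ≡ 31.
  x = λ² - 11 - 11 = 961 - 22 ≡ 16; y = λ·(11 - 16) - 40 ≡ 18. → (16, 18)
3G: (16, 18) + (11, 40). λ = (40 - 18)/(11 - 16) ≡ 22/66 mod 71. 66⁻¹ ≡ 14 (mod 71) since 66·14 = 924 ≡ 1, so λ ≡ 24.
  x = λ² - 16 - 11 = 576 - 27 ≡ 52; y = λ·(16 - 52) - 18 ≡ 41. → (52, 41)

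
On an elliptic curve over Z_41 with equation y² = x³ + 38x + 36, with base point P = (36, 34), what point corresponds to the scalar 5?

(9, 0)

Repeated addition: build up to 5P.
2P: tangent at (36, 34): λ = (3·36² + 38)/(2·34) ≡ 31/27. 27⁻¹ ≡ 38 (mod 41), so λ ≡ 31·38 ≡ 30.
  x = λ² - 36 - 36 = 900 - 72 ≡ 8; y = λ·(36 - 8) - 34 ≡ 27. → (8, 27)
3P: (8, 27) + (36, 34). λ = (34 - 27)/(36 - 8) ≡ 7/28 mod 41. 28⁻¹ ≡ 22 (mod 41), so λ ≡ 31.
  x = λ² - 8 - 36 = 961 - 44 ≡ 15; y = λ·(8 - 15) - 27 ≡ 2. → (15, 2)
4P: (15, 2) + (36, 34). λ = (34 - 2)/(36 - 15) ≡ 32/21 mod 41. 21⁻¹ ≡ 2 (mod 41), so λ ≡ 23.
  x = λ² - 15 - 36 = 529 - 51 ≡ 27; y = λ·(15 - 27) - 2 ≡ 9. → (27, 9)
5P: (27, 9) + (36, 34). λ = (34 - 9)/(36 - 27) ≡ 25/9 mod 41. 9⁻¹ ≡ 32 (mod 41) since 9·32 = 288 ≡ 1, so λ ≡ 21.
  x = λ² - 27 - 36 = 441 - 63 ≡ 9; y = λ·(27 - 9) - 9 ≡ 0. → (9, 0)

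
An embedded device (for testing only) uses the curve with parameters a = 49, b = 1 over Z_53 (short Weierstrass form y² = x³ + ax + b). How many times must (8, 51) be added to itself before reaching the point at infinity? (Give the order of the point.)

2P: tangent at (8, 51): λ = (3·8² + 49)/(2·51) ≡ 29/49. 49⁻¹ ≡ 13 (mod 53), so λ ≡ 29·13 ≡ 6.
  x = λ² - 8 - 8 = 36 - 16 ≡ 20; y = λ·(8 - 20) - 51 ≡ 36. → (20, 36)
3P: (20, 36) + (8, 51). λ = (51 - 36)/(8 - 20) ≡ 15/41 mod 53. 41⁻¹ ≡ 22 (mod 53) since 41·22 = 902 ≡ 1, so λ ≡ 12.
  x = λ² - 20 - 8 = 144 - 28 ≡ 10; y = λ·(20 - 10) - 36 ≡ 31. → (10, 31)
4P: (10, 31) + (8, 51). λ = (51 - 31)/(8 - 10) ≡ 20/51 mod 53. 51⁻¹ ≡ 26 (mod 53), so λ ≡ 43.
  x = λ² - 10 - 8 = 1849 - 18 ≡ 29; y = λ·(10 - 29) - 31 ≡ 0. → (29, 0)
5P: (29, 0) + (8, 51). λ = (51 - 0)/(8 - 29) ≡ 51/32 mod 53. 32⁻¹ ≡ 5 (mod 53) since 32·5 = 160 ≡ 1, so λ ≡ 43.
  x = λ² - 29 - 8 = 1849 - 37 ≡ 10; y = λ·(29 - 10) - 0 ≡ 22. → (10, 22)
6P: (10, 22) + (8, 51). λ = (51 - 22)/(8 - 10) ≡ 29/51 mod 53. 51⁻¹ ≡ 26 (mod 53), so λ ≡ 12.
  x = λ² - 10 - 8 = 144 - 18 ≡ 20; y = λ·(10 - 20) - 22 ≡ 17. → (20, 17)
7P: (20, 17) + (8, 51). λ = (51 - 17)/(8 - 20) ≡ 34/41 mod 53. 41⁻¹ ≡ 22 (mod 53) since 41·22 = 902 ≡ 1, so λ ≡ 6.
  x = λ² - 20 - 8 = 36 - 28 ≡ 8; y = λ·(20 - 8) - 17 ≡ 2. → (8, 2)
8P: (8, 2) + (8, 51): same x and y₁ ≡ -y₂, so the sum is the point at infinity.
8P = the point at infinity, so the order is 8.

8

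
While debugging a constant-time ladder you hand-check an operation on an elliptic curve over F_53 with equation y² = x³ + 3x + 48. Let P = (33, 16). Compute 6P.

Double-and-add on 6 = (110)₂. Start with P = (33, 16) for the leading 1-bit.
double: tangent at (33, 16): λ = (3·33² + 3)/(2·16) ≡ 37/32. 32⁻¹ ≡ 5 (mod 53), so λ ≡ 37·5 ≡ 26.
  x = λ² - 33 - 33 = 676 - 66 ≡ 27; y = λ·(33 - 27) - 16 ≡ 34. → (27, 34)
add P: (27, 34) + (33, 16). λ = (16 - 34)/(33 - 27) ≡ 35/6 mod 53. 6⁻¹ ≡ 9 (mod 53), so λ ≡ 50.
  x = λ² - 27 - 33 = 2500 - 60 ≡ 2; y = λ·(27 - 2) - 34 ≡ 50. → (2, 50)
double: tangent at (2, 50): λ = (3·2² + 3)/(2·50) ≡ 15/47. 47⁻¹ ≡ 44 (mod 53), so λ ≡ 15·44 ≡ 24.
  x = λ² - 2 - 2 = 576 - 4 ≡ 42; y = λ·(2 - 42) - 50 ≡ 50. → (42, 50)

(42, 50)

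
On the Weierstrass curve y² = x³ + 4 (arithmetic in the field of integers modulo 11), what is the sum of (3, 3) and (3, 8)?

O

The two points share x = 3 and their y-coordinates satisfy 3 + 8 ≡ 0 (mod 11), so they are inverses. Their sum is ∞.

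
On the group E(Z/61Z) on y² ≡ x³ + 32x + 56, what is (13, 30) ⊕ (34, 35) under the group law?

(13, 30) + (34, 35). λ = (35 - 30)/(34 - 13) ≡ 5/21 mod 61. 21⁻¹ ≡ 32 (mod 61) since 21·32 = 672 ≡ 1, so λ ≡ 38.
  x = λ² - 13 - 34 = 1444 - 47 ≡ 55; y = λ·(13 - 55) - 30 ≡ 21. → (55, 21)

(55, 21)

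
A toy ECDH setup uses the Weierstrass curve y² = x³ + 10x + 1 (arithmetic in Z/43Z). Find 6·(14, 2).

(16, 0)

Write P = (14, 2).
Double-and-add on 6 = (110)₂. Start with P = (14, 2) for the leading 1-bit.
double: tangent at (14, 2): λ = (3·14² + 10)/(2·2) ≡ 39/4. 4⁻¹ ≡ 11 (mod 43) since 4·11 = 44 ≡ 1, so λ ≡ 39·11 ≡ 42.
  x = λ² - 14 - 14 = 1764 - 28 ≡ 16; y = λ·(14 - 16) - 2 ≡ 0. → (16, 0)
add P: (16, 0) + (14, 2). λ = (2 - 0)/(14 - 16) ≡ 2/41 mod 43. 41⁻¹ ≡ 21 (mod 43), so λ ≡ 42.
  x = λ² - 16 - 14 = 1764 - 30 ≡ 14; y = λ·(16 - 14) - 0 ≡ 41. → (14, 41)
double: tangent at (14, 41): λ = (3·14² + 10)/(2·41) ≡ 39/39. 39⁻¹ ≡ 32 (mod 43), so λ ≡ 39·32 ≡ 1.
  x = λ² - 14 - 14 = 1 - 28 ≡ 16; y = λ·(14 - 16) - 41 ≡ 0. → (16, 0)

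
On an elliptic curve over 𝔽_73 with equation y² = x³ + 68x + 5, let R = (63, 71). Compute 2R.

(16, 58)

tangent at (63, 71): λ = (3·63² + 68)/(2·71) ≡ 3/69. 69⁻¹ ≡ 18 (mod 73), so λ ≡ 3·18 ≡ 54.
  x = λ² - 63 - 63 = 2916 - 126 ≡ 16; y = λ·(63 - 16) - 71 ≡ 58. → (16, 58)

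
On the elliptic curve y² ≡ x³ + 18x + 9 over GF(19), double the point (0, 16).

(9, 11)

tangent at (0, 16): λ = (3·0² + 18)/(2·16) ≡ 18/13. 13⁻¹ ≡ 3 (mod 19), so λ ≡ 18·3 ≡ 16.
  x = λ² - 0 - 0 = 256 - 0 ≡ 9; y = λ·(0 - 9) - 16 ≡ 11. → (9, 11)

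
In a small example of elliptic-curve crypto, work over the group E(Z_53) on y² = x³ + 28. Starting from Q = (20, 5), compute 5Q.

(16, 34)

Double-and-add on 5 = (101)₂. Start with Q = (20, 5) for the leading 1-bit.
double: tangent at (20, 5): λ = (3·20² + 0)/(2·5) ≡ 34/10. 10⁻¹ ≡ 16 (mod 53) since 10·16 = 160 ≡ 1, so λ ≡ 34·16 ≡ 14.
  x = λ² - 20 - 20 = 196 - 40 ≡ 50; y = λ·(20 - 50) - 5 ≡ 52. → (50, 52)
double: tangent at (50, 52): λ = (3·50² + 0)/(2·52) ≡ 27/51. 51⁻¹ ≡ 26 (mod 53), so λ ≡ 27·26 ≡ 13.
  x = λ² - 50 - 50 = 169 - 100 ≡ 16; y = λ·(50 - 16) - 52 ≡ 19. → (16, 19)
add Q: (16, 19) + (20, 5). λ = (5 - 19)/(20 - 16) ≡ 39/4 mod 53. 4⁻¹ ≡ 40 (mod 53), so λ ≡ 23.
  x = λ² - 16 - 20 = 529 - 36 ≡ 16; y = λ·(16 - 16) - 19 ≡ 34. → (16, 34)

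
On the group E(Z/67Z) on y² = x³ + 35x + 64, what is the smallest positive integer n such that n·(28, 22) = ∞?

6

2P: tangent at (28, 22): λ = (3·28² + 35)/(2·22) ≡ 42/44. 44⁻¹ ≡ 32 (mod 67), so λ ≡ 42·32 ≡ 4.
  x = λ² - 28 - 28 = 16 - 56 ≡ 27; y = λ·(28 - 27) - 22 ≡ 49. → (27, 49)
3P: (27, 49) + (28, 22). λ = (22 - 49)/(28 - 27) ≡ 40/1 mod 67. 1⁻¹ ≡ 1 (mod 67), so λ ≡ 40.
  x = λ² - 27 - 28 = 1600 - 55 ≡ 4; y = λ·(27 - 4) - 49 ≡ 0. → (4, 0)
4P: (4, 0) + (28, 22). λ = (22 - 0)/(28 - 4) ≡ 22/24 mod 67. 24⁻¹ ≡ 14 (mod 67), so λ ≡ 40.
  x = λ² - 4 - 28 = 1600 - 32 ≡ 27; y = λ·(4 - 27) - 0 ≡ 18. → (27, 18)
5P: (27, 18) + (28, 22). λ = (22 - 18)/(28 - 27) ≡ 4/1 mod 67. 1⁻¹ ≡ 1 (mod 67) since 1·1 = 1 ≡ 1, so λ ≡ 4.
  x = λ² - 27 - 28 = 16 - 55 ≡ 28; y = λ·(27 - 28) - 18 ≡ 45. → (28, 45)
6P: (28, 45) + (28, 22): same x and y₁ ≡ -y₂, so the sum is ∞.
6P = ∞, so the order is 6.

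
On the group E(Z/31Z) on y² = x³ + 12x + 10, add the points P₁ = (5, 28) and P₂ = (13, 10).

(5, 28) + (13, 10). λ = (10 - 28)/(13 - 5) ≡ 13/8 mod 31. 8⁻¹ ≡ 4 (mod 31), so λ ≡ 21.
  x = λ² - 5 - 13 = 441 - 18 ≡ 20; y = λ·(5 - 20) - 28 ≡ 29. → (20, 29)

(20, 29)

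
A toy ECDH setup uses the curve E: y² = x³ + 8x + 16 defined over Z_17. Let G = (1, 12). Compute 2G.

tangent at (1, 12): λ = (3·1² + 8)/(2·12) ≡ 11/7. 7⁻¹ ≡ 5 (mod 17) since 7·5 = 35 ≡ 1, so λ ≡ 11·5 ≡ 4.
  x = λ² - 1 - 1 = 16 - 2 ≡ 14; y = λ·(1 - 14) - 12 ≡ 4. → (14, 4)

(14, 4)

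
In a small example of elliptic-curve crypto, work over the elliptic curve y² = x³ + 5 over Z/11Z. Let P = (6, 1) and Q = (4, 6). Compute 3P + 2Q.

O

First 3P:
Repeated addition: build up to 3P.
2P: tangent at (6, 1): λ = (3·6² + 0)/(2·1) ≡ 9/2. 2⁻¹ ≡ 6 (mod 11) since 2·6 = 12 ≡ 1, so λ ≡ 9·6 ≡ 10.
  x = λ² - 6 - 6 = 100 - 12 ≡ 0; y = λ·(6 - 0) - 1 ≡ 4. → (0, 4)
3P: (0, 4) + (6, 1). λ = (1 - 4)/(6 - 0) ≡ 8/6 mod 11. 6⁻¹ ≡ 2 (mod 11) since 6·2 = 12 ≡ 1, so λ ≡ 5.
  x = λ² - 0 - 6 = 25 - 6 ≡ 8; y = λ·(0 - 8) - 4 ≡ 0. → (8, 0)
3P = (8, 0).
Next 2Q:
Repeated addition: build up to 2Q.
2Q: tangent at (4, 6): λ = (3·4² + 0)/(2·6) ≡ 4/1. 1⁻¹ ≡ 1 (mod 11) since 1·1 = 1 ≡ 1, so λ ≡ 4·1 ≡ 4.
  x = λ² - 4 - 4 = 16 - 8 ≡ 8; y = λ·(4 - 8) - 6 ≡ 0. → (8, 0)
2Q = (8, 0).
Finally 3P + 2Q:
(8, 0) + (8, 0): same x and y₁ ≡ -y₂, so the sum is the point at infinity.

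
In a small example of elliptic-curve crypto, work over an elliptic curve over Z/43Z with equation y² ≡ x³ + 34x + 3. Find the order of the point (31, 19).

9

2P: tangent at (31, 19): λ = (3·31² + 34)/(2·19) ≡ 36/38. 38⁻¹ ≡ 17 (mod 43) since 38·17 = 646 ≡ 1, so λ ≡ 36·17 ≡ 10.
  x = λ² - 31 - 31 = 100 - 62 ≡ 38; y = λ·(31 - 38) - 19 ≡ 40. → (38, 40)
3P: (38, 40) + (31, 19). λ = (19 - 40)/(31 - 38) ≡ 22/36 mod 43. 36⁻¹ ≡ 6 (mod 43) since 36·6 = 216 ≡ 1, so λ ≡ 3.
  x = λ² - 38 - 31 = 9 - 69 ≡ 26; y = λ·(38 - 26) - 40 ≡ 39. → (26, 39)
4P: (26, 39) + (31, 19). λ = (19 - 39)/(31 - 26) ≡ 23/5 mod 43. 5⁻¹ ≡ 26 (mod 43), so λ ≡ 39.
  x = λ² - 26 - 31 = 1521 - 57 ≡ 2; y = λ·(26 - 2) - 39 ≡ 37. → (2, 37)
5P: (2, 37) + (31, 19). λ = (19 - 37)/(31 - 2) ≡ 25/29 mod 43. 29⁻¹ ≡ 3 (mod 43), so λ ≡ 32.
  x = λ² - 2 - 31 = 1024 - 33 ≡ 2; y = λ·(2 - 2) - 37 ≡ 6. → (2, 6)
6P: (2, 6) + (31, 19). λ = (19 - 6)/(31 - 2) ≡ 13/29 mod 43. 29⁻¹ ≡ 3 (mod 43), so λ ≡ 39.
  x = λ² - 2 - 31 = 1521 - 33 ≡ 26; y = λ·(2 - 26) - 6 ≡ 4. → (26, 4)
7P: (26, 4) + (31, 19). λ = (19 - 4)/(31 - 26) ≡ 15/5 mod 43. 5⁻¹ ≡ 26 (mod 43), so λ ≡ 3.
  x = λ² - 26 - 31 = 9 - 57 ≡ 38; y = λ·(26 - 38) - 4 ≡ 3. → (38, 3)
8P: (38, 3) + (31, 19). λ = (19 - 3)/(31 - 38) ≡ 16/36 mod 43. 36⁻¹ ≡ 6 (mod 43) since 36·6 = 216 ≡ 1, so λ ≡ 10.
  x = λ² - 38 - 31 = 100 - 69 ≡ 31; y = λ·(38 - 31) - 3 ≡ 24. → (31, 24)
9P: (31, 24) + (31, 19): same x and y₁ ≡ -y₂, so the sum is O.
9P = O, so the order is 9.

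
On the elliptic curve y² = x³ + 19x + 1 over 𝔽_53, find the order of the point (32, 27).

2P: tangent at (32, 27): λ = (3·32² + 19)/(2·27) ≡ 17/1. 1⁻¹ ≡ 1 (mod 53), so λ ≡ 17·1 ≡ 17.
  x = λ² - 32 - 32 = 289 - 64 ≡ 13; y = λ·(32 - 13) - 27 ≡ 31. → (13, 31)
3P: (13, 31) + (32, 27). λ = (27 - 31)/(32 - 13) ≡ 49/19 mod 53. 19⁻¹ ≡ 14 (mod 53), so λ ≡ 50.
  x = λ² - 13 - 32 = 2500 - 45 ≡ 17; y = λ·(13 - 17) - 31 ≡ 34. → (17, 34)
4P: (17, 34) + (32, 27). λ = (27 - 34)/(32 - 17) ≡ 46/15 mod 53. 15⁻¹ ≡ 46 (mod 53), so λ ≡ 49.
  x = λ² - 17 - 32 = 2401 - 49 ≡ 20; y = λ·(17 - 20) - 34 ≡ 31. → (20, 31)
5P: (20, 31) + (32, 27). λ = (27 - 31)/(32 - 20) ≡ 49/12 mod 53. 12⁻¹ ≡ 31 (mod 53) since 12·31 = 372 ≡ 1, so λ ≡ 35.
  x = λ² - 20 - 32 = 1225 - 52 ≡ 7; y = λ·(20 - 7) - 31 ≡ 0. → (7, 0)
6P: (7, 0) + (32, 27). λ = (27 - 0)/(32 - 7) ≡ 27/25 mod 53. 25⁻¹ ≡ 17 (mod 53), so λ ≡ 35.
  x = λ² - 7 - 32 = 1225 - 39 ≡ 20; y = λ·(7 - 20) - 0 ≡ 22. → (20, 22)
7P: (20, 22) + (32, 27). λ = (27 - 22)/(32 - 20) ≡ 5/12 mod 53. 12⁻¹ ≡ 31 (mod 53), so λ ≡ 49.
  x = λ² - 20 - 32 = 2401 - 52 ≡ 17; y = λ·(20 - 17) - 22 ≡ 19. → (17, 19)
8P: (17, 19) + (32, 27). λ = (27 - 19)/(32 - 17) ≡ 8/15 mod 53. 15⁻¹ ≡ 46 (mod 53), so λ ≡ 50.
  x = λ² - 17 - 32 = 2500 - 49 ≡ 13; y = λ·(17 - 13) - 19 ≡ 22. → (13, 22)
9P: (13, 22) + (32, 27). λ = (27 - 22)/(32 - 13) ≡ 5/19 mod 53. 19⁻¹ ≡ 14 (mod 53), so λ ≡ 17.
  x = λ² - 13 - 32 = 289 - 45 ≡ 32; y = λ·(13 - 32) - 22 ≡ 26. → (32, 26)
10P: (32, 26) + (32, 27): same x and y₁ ≡ -y₂, so the sum is ∞.
10P = ∞, so the order is 10.

10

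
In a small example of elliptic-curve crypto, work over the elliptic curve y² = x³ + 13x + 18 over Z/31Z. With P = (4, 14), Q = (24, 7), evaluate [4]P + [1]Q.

First 4P:
Double-and-add on 4 = (100)₂. Start with P = (4, 14) for the leading 1-bit.
double: tangent at (4, 14): λ = (3·4² + 13)/(2·14) ≡ 30/28. 28⁻¹ ≡ 10 (mod 31), so λ ≡ 30·10 ≡ 21.
  x = λ² - 4 - 4 = 441 - 8 ≡ 30; y = λ·(4 - 30) - 14 ≡ 29. → (30, 29)
double: tangent at (30, 29): λ = (3·30² + 13)/(2·29) ≡ 16/27. 27⁻¹ ≡ 23 (mod 31), so λ ≡ 16·23 ≡ 27.
  x = λ² - 30 - 30 = 729 - 60 ≡ 18; y = λ·(30 - 18) - 29 ≡ 16. → (18, 16)
4P = (18, 16).
Finally 4P + Q:
(18, 16) + (24, 7). λ = (7 - 16)/(24 - 18) ≡ 22/6 mod 31. 6⁻¹ ≡ 26 (mod 31), so λ ≡ 14.
  x = λ² - 18 - 24 = 196 - 42 ≡ 30; y = λ·(18 - 30) - 16 ≡ 2. → (30, 2)

(30, 2)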